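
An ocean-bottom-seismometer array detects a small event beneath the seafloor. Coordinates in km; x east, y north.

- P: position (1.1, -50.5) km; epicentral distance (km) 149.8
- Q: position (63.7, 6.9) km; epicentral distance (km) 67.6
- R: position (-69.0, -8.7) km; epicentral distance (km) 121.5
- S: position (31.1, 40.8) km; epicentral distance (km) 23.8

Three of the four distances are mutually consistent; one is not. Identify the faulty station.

P

Solve using three stations at a time. Using Q, R, S (subtract circle equations pairwise → linear system) gives (x, y) ≈ (28.1, 64.3).
Distances from that point to each station vs reported:
  P: calculated 118.0 vs reported 149.8 → residual 31.8 km
  Q: calculated 67.6 vs reported 67.6 → residual 0.0 km
  R: calculated 121.5 vs reported 121.5 → residual 0.0 km
  S: calculated 23.7 vs reported 23.8 → residual 0.1 km
Q, R, S are mutually consistent (residuals ≈ 0); P is off by 31.8 km.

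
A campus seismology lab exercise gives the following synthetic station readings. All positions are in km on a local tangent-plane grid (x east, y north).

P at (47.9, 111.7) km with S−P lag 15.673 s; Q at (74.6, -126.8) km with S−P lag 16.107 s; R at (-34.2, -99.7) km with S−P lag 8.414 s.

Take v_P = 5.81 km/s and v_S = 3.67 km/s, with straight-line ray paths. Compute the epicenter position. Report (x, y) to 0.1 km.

Distance from S−P lag: d = Δt · v_P v_S / (v_P − v_S) = Δt · (5.81·3.67)/(5.81−3.67) ≈ 9.9639·Δt.
So d_P = 156.16, d_Q = 160.49, d_R = 83.84 km.
Circle about each station: (x − 47.9)² + (y − 111.7)² = 156.16²; (x − 74.6)² + (y + 126.8)² = 160.49²; (x + 34.2)² + (y + 99.7)² = 83.84².
Subtracting the P equation from the Q and R equations removes the quadratic terms:
53.4 x − 477.0 y = 5501.01
-164.2 x − 422.8 y = 13695.23
Solving the 2×2 system: x ≈ -41.7, y ≈ -16.2 km.
Check against P (with the unrounded x, y): √((x − 47.9)²+(y − 111.7)²) = 156.16 ≈ 156.16 km. ✓

-41.7 km east, -16.2 km north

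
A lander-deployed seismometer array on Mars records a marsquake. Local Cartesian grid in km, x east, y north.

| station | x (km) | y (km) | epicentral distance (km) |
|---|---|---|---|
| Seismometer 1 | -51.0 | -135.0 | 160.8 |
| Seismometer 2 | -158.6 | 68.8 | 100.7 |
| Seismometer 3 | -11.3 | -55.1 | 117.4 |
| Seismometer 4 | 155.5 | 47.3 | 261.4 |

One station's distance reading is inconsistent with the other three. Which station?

Seismometer 2

Solve using three stations at a time. Using Seismometer 1, Seismometer 3, Seismometer 4 (subtract circle equations pairwise → linear system) gives (x, y) ≈ (-104.1, 16.7).
Distances from that point to each station vs reported:
  Seismometer 1: calculated 160.8 vs reported 160.8 → residual 0.0 km
  Seismometer 2: calculated 75.4 vs reported 100.7 → residual 25.3 km
  Seismometer 3: calculated 117.3 vs reported 117.4 → residual 0.1 km
  Seismometer 4: calculated 261.4 vs reported 261.4 → residual 0.0 km
Seismometer 1, Seismometer 3, Seismometer 4 are mutually consistent (residuals ≈ 0); Seismometer 2 is off by 25.3 km.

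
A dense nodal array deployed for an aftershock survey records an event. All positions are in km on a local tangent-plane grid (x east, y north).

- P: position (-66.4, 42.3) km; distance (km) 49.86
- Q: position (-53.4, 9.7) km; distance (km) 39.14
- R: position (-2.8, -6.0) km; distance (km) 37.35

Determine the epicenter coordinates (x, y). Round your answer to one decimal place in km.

(-18.7, 27.8)

Circle about each station: (x + 66.4)² + (y − 42.3)² = 49.86²; (x + 53.4)² + (y − 9.7)² = 39.14²; (x + 2.8)² + (y + 6.0)² = 37.35².
Subtracting the P equation from the Q and R equations removes the quadratic terms:
26.0 x − 65.2 y = -2298.52
127.2 x − 96.6 y = -5063.41
Solving the 2×2 system: x ≈ -18.7, y ≈ 27.8 km.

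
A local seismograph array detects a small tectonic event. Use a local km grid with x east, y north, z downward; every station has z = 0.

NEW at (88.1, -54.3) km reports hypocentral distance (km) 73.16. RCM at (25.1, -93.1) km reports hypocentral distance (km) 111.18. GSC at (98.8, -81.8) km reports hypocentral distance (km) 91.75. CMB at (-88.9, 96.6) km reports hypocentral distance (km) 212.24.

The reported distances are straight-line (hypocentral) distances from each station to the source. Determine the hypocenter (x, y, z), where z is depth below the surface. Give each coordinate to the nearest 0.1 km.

Each station gives a sphere (x−x_i)² + (y−y_i)² + z² = d_i² (stations at z=0).
Subtracting the NEW sphere from RCM and GSC: z² cancels, leaving linear equations in x and y:
-126.0 x − 77.6 y = -8421.09
21.4 x − 55.0 y = 2676.90
Solving: x ≈ 78.095, y ≈ -18.285 km (keep extra digits for the depth step; rounded: 78.1, -18.3).
Then from the NEW sphere: z² = 73.16² − (x − 88.1)² − (y + 54.3)² with x = 78.095, y = -18.285, so z ≈ 62.890 ≈ 62.9 km.

x ≈ 78.1 km, y ≈ -18.3 km, depth ≈ 62.9 km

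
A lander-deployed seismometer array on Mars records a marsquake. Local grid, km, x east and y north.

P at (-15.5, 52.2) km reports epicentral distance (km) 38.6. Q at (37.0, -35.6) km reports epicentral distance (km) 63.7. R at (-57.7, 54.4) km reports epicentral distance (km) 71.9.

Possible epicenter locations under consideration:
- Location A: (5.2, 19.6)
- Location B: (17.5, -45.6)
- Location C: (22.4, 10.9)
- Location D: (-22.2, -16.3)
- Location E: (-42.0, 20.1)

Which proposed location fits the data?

For each candidate, compare |candidate − station| to the reported distance:
Location A: residuals P 0.0, Q 0.0, R 0.0 → max 0.0 km
Location B: residuals P 64.6, Q 41.8, R 53.2 → max 64.6 km
Location C: residuals P 17.5, Q 15.0, R 19.2 → max 19.2 km
Location D: residuals P 30.2, Q 1.4, R 7.2 → max 30.2 km
Location E: residuals P 3.0, Q 33.0, R 34.2 → max 34.2 km
Only Location A has all residuals ≈ 0.

Location A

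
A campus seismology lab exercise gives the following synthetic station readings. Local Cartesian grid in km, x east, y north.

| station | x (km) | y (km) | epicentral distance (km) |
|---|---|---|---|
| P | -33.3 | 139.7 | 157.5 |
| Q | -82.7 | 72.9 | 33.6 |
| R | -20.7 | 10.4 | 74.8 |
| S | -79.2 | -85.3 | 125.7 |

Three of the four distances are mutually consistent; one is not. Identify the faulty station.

Solve using three stations at a time. Using Q, R, S (subtract circle equations pairwise → linear system) gives (x, y) ≈ (-89.4, 40.0).
Distances from that point to each station vs reported:
  P: calculated 114.4 vs reported 157.5 → residual 43.1 km
  Q: calculated 33.6 vs reported 33.6 → residual 0.0 km
  R: calculated 74.8 vs reported 74.8 → residual 0.0 km
  S: calculated 125.7 vs reported 125.7 → residual 0.0 km
Q, R, S are mutually consistent (residuals ≈ 0); P is off by 43.1 km.

P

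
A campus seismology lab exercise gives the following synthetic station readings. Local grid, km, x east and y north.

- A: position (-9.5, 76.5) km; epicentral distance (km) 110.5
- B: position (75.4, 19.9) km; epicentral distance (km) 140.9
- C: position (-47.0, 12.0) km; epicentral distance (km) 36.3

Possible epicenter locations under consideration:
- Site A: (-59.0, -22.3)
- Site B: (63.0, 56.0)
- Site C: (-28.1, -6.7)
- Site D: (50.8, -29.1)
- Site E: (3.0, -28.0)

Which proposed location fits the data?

Site A

For each candidate, compare |candidate − station| to the reported distance:
Site A: residuals A 0.0, B 0.0, C 0.0 → max 0.0 km
Site B: residuals A 35.2, B 102.7, C 82.2 → max 102.7 km
Site C: residuals A 25.2, B 34.0, C 9.7 → max 34.0 km
Site D: residuals A 11.1, B 86.1, C 69.8 → max 86.1 km
Site E: residuals A 5.3, B 54.1, C 27.7 → max 54.1 km
Only Site A has all residuals ≈ 0.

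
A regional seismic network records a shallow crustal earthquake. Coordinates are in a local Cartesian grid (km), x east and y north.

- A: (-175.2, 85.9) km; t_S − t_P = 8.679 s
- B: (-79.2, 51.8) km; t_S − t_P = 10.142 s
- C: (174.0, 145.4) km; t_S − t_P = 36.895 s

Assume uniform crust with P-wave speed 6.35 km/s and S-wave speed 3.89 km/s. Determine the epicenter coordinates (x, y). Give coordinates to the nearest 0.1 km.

Distance from S−P lag: d = Δt · v_P v_S / (v_P − v_S) = Δt · (6.35·3.89)/(6.35−3.89) ≈ 10.0413·Δt.
So d_A = 87.15, d_B = 101.84, d_C = 370.47 km.
Circle about each station: (x + 175.2)² + (y − 85.9)² = 87.15²; (x + 79.2)² + (y − 51.8)² = 101.84²; (x − 174.0)² + (y − 145.4)² = 370.47².
Subtracting the A equation from the B and C equations removes the quadratic terms:
192.0 x − 68.2 y = -31894.23
698.4 x + 119.0 y = -116309.59
Solving the 2×2 system: x ≈ -166.4, y ≈ -0.8 km.

(-166.4, -0.8)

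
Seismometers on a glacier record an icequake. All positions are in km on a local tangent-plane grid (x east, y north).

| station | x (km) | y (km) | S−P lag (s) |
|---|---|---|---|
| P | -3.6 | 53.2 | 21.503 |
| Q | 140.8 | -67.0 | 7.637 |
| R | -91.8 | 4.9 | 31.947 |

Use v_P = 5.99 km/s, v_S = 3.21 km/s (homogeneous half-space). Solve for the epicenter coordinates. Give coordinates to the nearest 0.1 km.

128.2 km east, -15.7 km north

Distance from S−P lag: d = Δt · v_P v_S / (v_P − v_S) = Δt · (5.99·3.21)/(5.99−3.21) ≈ 6.9165·Δt.
So d_P = 148.73, d_Q = 52.82, d_R = 220.96 km.
Circle about each station: (x + 3.6)² + (y − 53.2)² = 148.73²; (x − 140.8)² + (y + 67.0)² = 52.82²; (x + 91.8)² + (y − 4.9)² = 220.96².
Subtracting the P equation from the Q and R equations removes the quadratic terms:
288.8 x − 240.4 y = 40801.10
-176.4 x − 96.6 y = -21094.66
Solving the 2×2 system: x ≈ 128.2, y ≈ -15.7 km.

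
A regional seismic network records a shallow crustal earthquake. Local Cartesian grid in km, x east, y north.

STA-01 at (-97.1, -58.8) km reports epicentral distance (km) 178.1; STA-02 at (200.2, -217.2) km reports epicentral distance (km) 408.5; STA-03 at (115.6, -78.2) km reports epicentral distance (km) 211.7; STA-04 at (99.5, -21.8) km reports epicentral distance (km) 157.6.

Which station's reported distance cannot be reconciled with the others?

STA-02

Solve using three stations at a time. Using STA-01, STA-03, STA-04 (subtract circle equations pairwise → linear system) gives (x, y) ≈ (-6.7, 94.5).
Distances from that point to each station vs reported:
  STA-01: calculated 178.0 vs reported 178.1 → residual 0.1 km
  STA-02: calculated 374.1 vs reported 408.5 → residual 34.4 km
  STA-03: calculated 211.6 vs reported 211.7 → residual 0.1 km
  STA-04: calculated 157.5 vs reported 157.6 → residual 0.1 km
STA-01, STA-03, STA-04 are mutually consistent (residuals ≈ 0); STA-02 is off by 34.4 km.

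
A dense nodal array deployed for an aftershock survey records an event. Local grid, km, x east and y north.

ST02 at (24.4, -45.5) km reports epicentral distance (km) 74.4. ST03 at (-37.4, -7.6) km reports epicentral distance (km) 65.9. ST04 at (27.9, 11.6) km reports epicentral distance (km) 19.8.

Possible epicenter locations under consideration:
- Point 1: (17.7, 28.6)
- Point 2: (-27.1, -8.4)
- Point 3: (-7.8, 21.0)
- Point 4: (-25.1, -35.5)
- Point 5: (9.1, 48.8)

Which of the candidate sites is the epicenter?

Point 1

For each candidate, compare |candidate − station| to the reported distance:
Point 1: residuals ST02 0.0, ST03 0.0, ST04 0.0 → max 0.0 km
Point 2: residuals ST02 10.9, ST03 55.6, ST04 38.7 → max 55.6 km
Point 3: residuals ST02 0.5, ST03 24.7, ST04 17.1 → max 24.7 km
Point 4: residuals ST02 23.9, ST03 35.4, ST04 51.1 → max 51.1 km
Point 5: residuals ST02 21.1, ST03 7.2, ST04 21.9 → max 21.9 km
Only Point 1 has all residuals ≈ 0.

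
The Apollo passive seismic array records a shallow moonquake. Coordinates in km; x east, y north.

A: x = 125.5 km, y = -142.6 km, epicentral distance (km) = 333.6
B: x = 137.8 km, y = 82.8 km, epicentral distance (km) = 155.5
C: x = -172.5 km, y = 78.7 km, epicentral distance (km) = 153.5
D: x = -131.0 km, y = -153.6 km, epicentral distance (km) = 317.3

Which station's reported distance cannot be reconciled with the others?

B

Solve using three stations at a time. Using A, C, D (subtract circle equations pairwise → linear system) gives (x, y) ≈ (-36.2, 149.2).
Distances from that point to each station vs reported:
  A: calculated 333.6 vs reported 333.6 → residual 0.0 km
  B: calculated 186.2 vs reported 155.5 → residual 30.7 km
  C: calculated 153.5 vs reported 153.5 → residual 0.0 km
  D: calculated 317.3 vs reported 317.3 → residual 0.0 km
A, C, D are mutually consistent (residuals ≈ 0); B is off by 30.7 km.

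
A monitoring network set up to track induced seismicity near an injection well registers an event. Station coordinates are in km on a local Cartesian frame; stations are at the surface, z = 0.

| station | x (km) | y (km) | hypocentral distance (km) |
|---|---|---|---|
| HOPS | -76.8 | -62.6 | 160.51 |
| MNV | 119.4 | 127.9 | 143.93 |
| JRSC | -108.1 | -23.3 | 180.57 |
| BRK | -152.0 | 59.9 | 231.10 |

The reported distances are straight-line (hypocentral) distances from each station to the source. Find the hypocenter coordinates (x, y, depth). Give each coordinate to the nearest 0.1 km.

x ≈ 68.0 km, y ≈ -2.2 km, depth ≈ 33.9 km

Each station gives a sphere (x−x_i)² + (y−y_i)² + z² = d_i² (stations at z=0).
Subtracting the HOPS sphere from MNV and JRSC: z² cancels, leaving linear equations in x and y:
392.4 x + 381.0 y = 25845.39
-62.6 x + 78.6 y = -4430.56
Solving: x ≈ 68.006, y ≈ -2.206 km (keep extra digits for the depth step; rounded: 68.0, -2.2).
Then from the HOPS sphere: z² = 160.51² − (x + 76.8)² − (y + 62.6)² with x = 68.006, y = -2.206, so z ≈ 33.871 ≈ 33.9 km.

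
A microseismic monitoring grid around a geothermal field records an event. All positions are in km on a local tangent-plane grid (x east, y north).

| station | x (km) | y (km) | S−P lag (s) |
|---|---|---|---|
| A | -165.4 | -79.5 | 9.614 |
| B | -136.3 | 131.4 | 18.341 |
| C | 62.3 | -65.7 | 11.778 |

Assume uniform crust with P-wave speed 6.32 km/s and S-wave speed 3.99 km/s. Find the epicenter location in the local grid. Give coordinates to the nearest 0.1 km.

Distance from S−P lag: d = Δt · v_P v_S / (v_P − v_S) = Δt · (6.32·3.99)/(6.32−3.99) ≈ 10.8227·Δt.
So d_A = 104.05, d_B = 198.50, d_C = 127.47 km.
Circle about each station: (x + 165.4)² + (y + 79.5)² = 104.05²; (x + 136.3)² + (y − 131.4)² = 198.50²; (x − 62.3)² + (y + 65.7)² = 127.47².
Subtracting the A equation from the B and C equations removes the quadratic terms:
58.2 x + 421.8 y = -26409.61
455.4 x + 27.6 y = -30901.83
Solving the 2×2 system: x ≈ -64.6, y ≈ -53.7 km.

x ≈ -64.6 km, y ≈ -53.7 km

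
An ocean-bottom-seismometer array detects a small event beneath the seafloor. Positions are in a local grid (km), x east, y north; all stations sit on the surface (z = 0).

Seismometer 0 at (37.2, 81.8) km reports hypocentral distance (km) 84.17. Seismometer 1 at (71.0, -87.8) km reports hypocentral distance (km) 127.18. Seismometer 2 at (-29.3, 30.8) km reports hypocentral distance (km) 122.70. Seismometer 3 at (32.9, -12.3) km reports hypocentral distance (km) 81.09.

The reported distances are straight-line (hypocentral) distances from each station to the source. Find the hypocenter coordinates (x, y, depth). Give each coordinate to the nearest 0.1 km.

Each station gives a sphere (x−x_i)² + (y−y_i)² + z² = d_i² (stations at z=0).
Subtracting the Seismometer 0 sphere from Seismometer 1 and Seismometer 2: z² cancels, leaving linear equations in x and y:
67.6 x − 339.2 y = -4415.40
-133.0 x − 102.0 y = -14238.65
Solving: x ≈ 84.205, y ≈ 29.798 km (keep extra digits for the depth step; rounded: 84.2, 29.8).
Then from the Seismometer 0 sphere: z² = 84.17² − (x − 37.2)² − (y − 81.8)² with x = 84.205, y = 29.798, so z ≈ 46.593 ≈ 46.6 km.

(84.2, 29.8, 46.6)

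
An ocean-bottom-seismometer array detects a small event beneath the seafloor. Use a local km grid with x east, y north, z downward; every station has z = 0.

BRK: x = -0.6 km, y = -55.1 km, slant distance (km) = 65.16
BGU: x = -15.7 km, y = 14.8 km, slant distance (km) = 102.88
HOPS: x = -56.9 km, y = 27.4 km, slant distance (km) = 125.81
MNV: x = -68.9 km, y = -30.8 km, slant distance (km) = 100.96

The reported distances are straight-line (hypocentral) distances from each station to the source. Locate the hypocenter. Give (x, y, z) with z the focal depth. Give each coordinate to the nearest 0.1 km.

(1.5, -63.4, 64.6)

Each station gives a sphere (x−x_i)² + (y−y_i)² + z² = d_i² (stations at z=0).
Subtracting the BRK sphere from BGU and HOPS: z² cancels, leaving linear equations in x and y:
-30.2 x + 139.8 y = -8909.31
-112.6 x + 165.0 y = -10630.33
Solving: x ≈ 1.495, y ≈ -63.406 km (keep extra digits for the depth step; rounded: 1.5, -63.4).
Then from the BRK sphere: z² = 65.16² − (x + 0.6)² − (y + 55.1)² with x = 1.495, y = -63.406, so z ≈ 64.594 ≈ 64.6 km.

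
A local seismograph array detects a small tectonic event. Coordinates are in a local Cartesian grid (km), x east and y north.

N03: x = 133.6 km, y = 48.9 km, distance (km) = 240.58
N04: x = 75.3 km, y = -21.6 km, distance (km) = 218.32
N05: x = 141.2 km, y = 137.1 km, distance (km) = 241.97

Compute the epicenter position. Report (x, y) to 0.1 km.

x ≈ -99.2 km, y ≈ 109.6 km

Circle about each station: (x − 133.6)² + (y − 48.9)² = 240.58²; (x − 75.3)² + (y + 21.6)² = 218.32²; (x − 141.2)² + (y − 137.1)² = 241.97².
Subtracting pairs of circle equations eliminates x²+y² and gives linear equations (the radical axes):
-116.6 x − 141.0 y = -3888.41
15.2 x + 176.4 y = 17822.94
Solving the 2×2 system: x ≈ -99.2, y ≈ 109.6 km.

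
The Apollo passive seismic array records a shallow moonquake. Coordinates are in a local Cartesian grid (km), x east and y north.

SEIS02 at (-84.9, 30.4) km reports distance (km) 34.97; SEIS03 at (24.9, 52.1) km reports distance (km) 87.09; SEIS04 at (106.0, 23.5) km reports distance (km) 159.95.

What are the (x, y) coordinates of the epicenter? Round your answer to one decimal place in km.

Circle about each station: (x + 84.9)² + (y − 30.4)² = 34.97²; (x − 24.9)² + (y − 52.1)² = 87.09²; (x − 106.0)² + (y − 23.5)² = 159.95².
Subtracting the SEIS02 equation from the SEIS03 and SEIS04 equations removes the quadratic terms:
219.6 x + 43.4 y = -11159.52
381.8 x − 13.8 y = -20705.02
Solving the 2×2 system: x ≈ -53.7, y ≈ 14.6 km.

-53.7 km east, 14.6 km north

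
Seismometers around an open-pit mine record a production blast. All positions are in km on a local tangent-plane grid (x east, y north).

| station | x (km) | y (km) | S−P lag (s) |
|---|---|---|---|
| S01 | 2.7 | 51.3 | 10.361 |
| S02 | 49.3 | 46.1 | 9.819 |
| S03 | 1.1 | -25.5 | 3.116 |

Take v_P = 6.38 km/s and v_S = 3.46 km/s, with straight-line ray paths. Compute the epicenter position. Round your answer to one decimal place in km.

Distance from S−P lag: d = Δt · v_P v_S / (v_P − v_S) = Δt · (6.38·3.46)/(6.38−3.46) ≈ 7.5599·Δt.
So d_S01 = 78.33, d_S02 = 74.23, d_S03 = 23.56 km.
Circle about each station: (x − 2.7)² + (y − 51.3)² = 78.33²; (x − 49.3)² + (y − 46.1)² = 74.23²; (x − 1.1)² + (y + 25.5)² = 23.56².
Subtracting the S01 equation from the S02 and S03 equations removes the quadratic terms:
93.2 x − 10.4 y = 2542.22
-3.2 x − 153.6 y = 3593.00
Solving the 2×2 system: x ≈ 24.6, y ≈ -23.9 km.

x ≈ 24.6 km, y ≈ -23.9 km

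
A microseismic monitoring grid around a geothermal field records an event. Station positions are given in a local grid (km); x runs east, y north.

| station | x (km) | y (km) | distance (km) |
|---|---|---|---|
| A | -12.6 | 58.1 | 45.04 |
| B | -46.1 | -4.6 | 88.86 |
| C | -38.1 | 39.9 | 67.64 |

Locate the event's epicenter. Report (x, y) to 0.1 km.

Circle about each station: (x + 12.6)² + (y − 58.1)² = 45.04²; (x + 46.1)² + (y + 4.6)² = 88.86²; (x + 38.1)² + (y − 39.9)² = 67.64².
Subtracting the A equation from the B and C equations removes the quadratic terms:
-67.0 x − 125.4 y = -7255.50
-51.0 x − 36.4 y = -3037.32
Solving the 2×2 system: x ≈ 29.5, y ≈ 42.1 km.
Check against A (with the unrounded x, y): √((x + 12.6)²+(y − 58.1)²) = 45.06 ≈ 45.04 km. ✓

(29.5, 42.1)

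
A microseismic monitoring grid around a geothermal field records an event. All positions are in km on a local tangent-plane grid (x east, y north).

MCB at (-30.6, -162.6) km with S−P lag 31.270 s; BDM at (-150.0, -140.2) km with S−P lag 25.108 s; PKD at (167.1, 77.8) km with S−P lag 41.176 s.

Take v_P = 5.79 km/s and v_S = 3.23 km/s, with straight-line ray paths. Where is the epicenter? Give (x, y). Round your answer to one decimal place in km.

Distance from S−P lag: d = Δt · v_P v_S / (v_P − v_S) = Δt · (5.79·3.23)/(5.79−3.23) ≈ 7.3054·Δt.
So d_MCB = 228.44, d_BDM = 183.42, d_PKD = 300.81 km.
Circle about each station: (x + 30.6)² + (y + 162.6)² = 228.44²; (x + 150.0)² + (y + 140.2)² = 183.42²; (x − 167.1)² + (y − 77.8)² = 300.81².
Subtracting pairs of circle equations eliminates x²+y² and gives linear equations (the radical axes):
-238.8 x + 44.8 y = 33322.86
395.4 x + 480.8 y = -31701.69
Solving the 2×2 system: x ≈ -131.6, y ≈ 42.3 km.

x ≈ -131.6 km, y ≈ 42.3 km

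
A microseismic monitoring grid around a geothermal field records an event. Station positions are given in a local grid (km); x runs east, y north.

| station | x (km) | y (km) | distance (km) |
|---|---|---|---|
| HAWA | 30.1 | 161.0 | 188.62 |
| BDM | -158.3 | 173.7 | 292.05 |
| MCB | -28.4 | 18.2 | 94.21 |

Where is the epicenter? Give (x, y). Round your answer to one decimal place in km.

Circle about each station: (x − 30.1)² + (y − 161.0)² = 188.62²; (x + 158.3)² + (y − 173.7)² = 292.05²; (x + 28.4)² + (y − 18.2)² = 94.21².
Subtracting the HAWA equation from the BDM and MCB equations removes the quadratic terms:
-376.8 x + 25.4 y = -21312.13
-117.0 x − 285.6 y = 1012.77
Solving the 2×2 system: x ≈ 54.8, y ≈ -26.0 km.

(54.8, -26.0)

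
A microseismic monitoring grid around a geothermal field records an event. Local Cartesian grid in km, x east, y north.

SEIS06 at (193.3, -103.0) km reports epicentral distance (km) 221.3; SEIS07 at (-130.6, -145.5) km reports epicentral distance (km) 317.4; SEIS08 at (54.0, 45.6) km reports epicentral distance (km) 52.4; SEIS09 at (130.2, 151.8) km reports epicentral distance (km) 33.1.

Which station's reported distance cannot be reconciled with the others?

SEIS09

Solve using three stations at a time. Using SEIS06, SEIS07, SEIS08 (subtract circle equations pairwise → linear system) gives (x, y) ≈ (83.3, 89.0).
Distances from that point to each station vs reported:
  SEIS06: calculated 221.3 vs reported 221.3 → residual 0.0 km
  SEIS07: calculated 317.4 vs reported 317.4 → residual 0.0 km
  SEIS08: calculated 52.4 vs reported 52.4 → residual 0.0 km
  SEIS09: calculated 78.4 vs reported 33.1 → residual 45.3 km
SEIS06, SEIS07, SEIS08 are mutually consistent (residuals ≈ 0); SEIS09 is off by 45.3 km.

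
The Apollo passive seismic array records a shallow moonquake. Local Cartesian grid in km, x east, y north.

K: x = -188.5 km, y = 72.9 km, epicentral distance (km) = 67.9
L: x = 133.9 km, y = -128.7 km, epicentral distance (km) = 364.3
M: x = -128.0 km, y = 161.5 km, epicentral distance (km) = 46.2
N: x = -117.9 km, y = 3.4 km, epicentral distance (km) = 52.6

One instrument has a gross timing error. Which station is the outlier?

Solve using three stations at a time. Using K, L, M (subtract circle equations pairwise → linear system) gives (x, y) ≈ (-136.0, 116.0).
Distances from that point to each station vs reported:
  K: calculated 67.9 vs reported 67.9 → residual 0.0 km
  L: calculated 364.3 vs reported 364.3 → residual 0.0 km
  M: calculated 46.2 vs reported 46.2 → residual 0.0 km
  N: calculated 114.0 vs reported 52.6 → residual 61.4 km
K, L, M are mutually consistent (residuals ≈ 0); N is off by 61.4 km.

N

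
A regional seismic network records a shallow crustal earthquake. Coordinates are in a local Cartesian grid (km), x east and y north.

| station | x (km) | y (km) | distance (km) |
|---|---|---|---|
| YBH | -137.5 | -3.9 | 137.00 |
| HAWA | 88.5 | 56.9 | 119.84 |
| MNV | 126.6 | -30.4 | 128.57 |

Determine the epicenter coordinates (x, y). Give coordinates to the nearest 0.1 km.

Circle about each station: (x + 137.5)² + (y + 3.9)² = 137.00²; (x − 88.5)² + (y − 56.9)² = 119.84²; (x − 126.6)² + (y + 30.4)² = 128.57².
Subtracting pairs of circle equations eliminates x²+y² and gives linear equations (the radical axes):
452.0 x + 121.6 y = -3444.23
528.2 x − 53.0 y = 269.02
Solving the 2×2 system: x ≈ -1.7, y ≈ -22.0 km.

x ≈ -1.7 km, y ≈ -22.0 km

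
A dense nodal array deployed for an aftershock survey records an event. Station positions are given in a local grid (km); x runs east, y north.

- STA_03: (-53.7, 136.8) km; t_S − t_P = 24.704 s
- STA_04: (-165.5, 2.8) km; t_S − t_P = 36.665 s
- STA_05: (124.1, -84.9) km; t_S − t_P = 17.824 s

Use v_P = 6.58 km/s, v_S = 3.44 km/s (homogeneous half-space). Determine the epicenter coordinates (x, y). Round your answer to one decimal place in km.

(96.1, 40.5)

Distance from S−P lag: d = Δt · v_P v_S / (v_P − v_S) = Δt · (6.58·3.44)/(6.58−3.44) ≈ 7.2087·Δt.
So d_STA_03 = 178.08, d_STA_04 = 264.31, d_STA_05 = 128.49 km.
Circle about each station: (x + 53.7)² + (y − 136.8)² = 178.08²; (x + 165.5)² + (y − 2.8)² = 264.31²; (x − 124.1)² + (y + 84.9)² = 128.49².
Subtracting pairs of circle equations eliminates x²+y² and gives linear equations (the radical axes):
-223.6 x − 268.0 y = -32347.13
355.6 x − 443.4 y = 16213.70
Solving the 2×2 system: x ≈ 96.1, y ≈ 40.5 km.
Check against STA_03 (with the unrounded x, y): √((x + 53.7)²+(y − 136.8)²) = 178.09 ≈ 178.08 km. ✓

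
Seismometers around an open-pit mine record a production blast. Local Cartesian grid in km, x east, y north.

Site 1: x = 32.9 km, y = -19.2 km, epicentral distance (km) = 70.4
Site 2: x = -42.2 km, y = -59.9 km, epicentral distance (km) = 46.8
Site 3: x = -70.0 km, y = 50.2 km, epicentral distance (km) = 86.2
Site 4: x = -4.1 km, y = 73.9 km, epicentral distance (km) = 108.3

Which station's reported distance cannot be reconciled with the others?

Solve using three stations at a time. Using Site 1, Site 3, Site 4 (subtract circle equations pairwise → linear system) gives (x, y) ≈ (-36.8, -29.4).
Distances from that point to each station vs reported:
  Site 1: calculated 70.4 vs reported 70.4 → residual 0.0 km
  Site 2: calculated 31.0 vs reported 46.8 → residual 15.8 km
  Site 3: calculated 86.2 vs reported 86.2 → residual 0.0 km
  Site 4: calculated 108.3 vs reported 108.3 → residual 0.0 km
Site 1, Site 3, Site 4 are mutually consistent (residuals ≈ 0); Site 2 is off by 15.8 km.

Site 2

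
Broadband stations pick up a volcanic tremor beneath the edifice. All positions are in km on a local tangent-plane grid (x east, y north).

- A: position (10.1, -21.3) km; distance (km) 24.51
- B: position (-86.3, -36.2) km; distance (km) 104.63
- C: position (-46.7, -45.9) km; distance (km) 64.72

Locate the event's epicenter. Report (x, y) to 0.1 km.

Circle about each station: (x − 10.1)² + (y + 21.3)² = 24.51²; (x + 86.3)² + (y + 36.2)² = 104.63²; (x + 46.7)² + (y + 45.9)² = 64.72².
Subtracting the A equation from the B and C equations removes the quadratic terms:
-192.8 x − 29.8 y = -2144.27
-113.6 x − 49.2 y = 144.06
Solving the 2×2 system: x ≈ 18.0, y ≈ -44.5 km.

(18.0, -44.5)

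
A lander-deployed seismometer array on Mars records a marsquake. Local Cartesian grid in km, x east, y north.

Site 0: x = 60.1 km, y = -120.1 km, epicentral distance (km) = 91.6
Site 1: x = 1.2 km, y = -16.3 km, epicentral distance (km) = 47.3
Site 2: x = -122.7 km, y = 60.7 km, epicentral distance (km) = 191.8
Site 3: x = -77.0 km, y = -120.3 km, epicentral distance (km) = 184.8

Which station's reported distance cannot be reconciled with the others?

Solve using three stations at a time. Using Site 0, Site 1, Site 2 (subtract circle equations pairwise → linear system) gives (x, y) ≈ (46.5, -29.6).
Distances from that point to each station vs reported:
  Site 0: calculated 91.6 vs reported 91.6 → residual 0.0 km
  Site 1: calculated 47.2 vs reported 47.3 → residual 0.1 km
  Site 2: calculated 191.8 vs reported 191.8 → residual 0.0 km
  Site 3: calculated 153.3 vs reported 184.8 → residual 31.5 km
Site 0, Site 1, Site 2 are mutually consistent (residuals ≈ 0); Site 3 is off by 31.5 km.

Site 3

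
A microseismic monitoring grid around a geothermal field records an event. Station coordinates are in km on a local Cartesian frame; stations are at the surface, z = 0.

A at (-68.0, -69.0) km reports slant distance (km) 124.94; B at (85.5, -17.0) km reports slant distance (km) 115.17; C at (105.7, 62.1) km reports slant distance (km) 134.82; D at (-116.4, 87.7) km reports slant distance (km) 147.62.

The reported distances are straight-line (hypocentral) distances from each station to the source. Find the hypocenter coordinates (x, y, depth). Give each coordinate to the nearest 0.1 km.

Each station gives a sphere (x−x_i)² + (y−y_i)² + z² = d_i² (stations at z=0).
Subtracting the A sphere from B and C: z² cancels, leaving linear equations in x and y:
307.0 x + 104.0 y = 560.12
347.4 x + 262.2 y = 3077.47
Solving: x ≈ -3.904, y ≈ 16.909 km (keep extra digits for the depth step; rounded: -3.9, 16.9).
Then from the A sphere: z² = 124.94² − (x + 68.0)² − (y + 69.0)² with x = -3.904, y = 16.909, so z ≈ 64.198 ≈ 64.2 km.
Check against D (with the unrounded solution): distance 147.61 ≈ 147.62 km. ✓

x ≈ -3.9 km, y ≈ 16.9 km, depth ≈ 64.2 km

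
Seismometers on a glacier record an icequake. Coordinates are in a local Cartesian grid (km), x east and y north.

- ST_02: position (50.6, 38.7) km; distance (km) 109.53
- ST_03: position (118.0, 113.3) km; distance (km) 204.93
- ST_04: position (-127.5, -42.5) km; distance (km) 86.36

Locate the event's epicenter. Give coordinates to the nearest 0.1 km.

Circle about each station: (x − 50.6)² + (y − 38.7)² = 109.53²; (x − 118.0)² + (y − 113.3)² = 204.93²; (x + 127.5)² + (y + 42.5)² = 86.36².
Subtracting the ST_02 equation from the ST_03 and ST_04 equations removes the quadratic terms:
134.8 x + 149.2 y = -7296.64
-356.2 x − 162.4 y = 18543.22
Solving the 2×2 system: x ≈ -50.6, y ≈ -3.2 km.
Check against ST_02 (with the unrounded x, y): √((x − 50.6)²+(y − 38.7)²) = 109.53 ≈ 109.53 km. ✓

(-50.6, -3.2)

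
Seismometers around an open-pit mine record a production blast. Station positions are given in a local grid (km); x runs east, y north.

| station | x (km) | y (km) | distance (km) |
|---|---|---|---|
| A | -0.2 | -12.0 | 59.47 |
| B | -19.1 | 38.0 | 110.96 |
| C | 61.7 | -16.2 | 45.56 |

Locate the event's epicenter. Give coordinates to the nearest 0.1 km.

(39.7, -56.1)

Circle about each station: (x + 0.2)² + (y + 12.0)² = 59.47²; (x + 19.1)² + (y − 38.0)² = 110.96²; (x − 61.7)² + (y + 16.2)² = 45.56².
Subtracting the A equation from the B and C equations removes the quadratic terms:
-37.8 x + 100.0 y = -7110.67
123.8 x − 8.4 y = 5386.26
Solving the 2×2 system: x ≈ 39.7, y ≈ -56.1 km.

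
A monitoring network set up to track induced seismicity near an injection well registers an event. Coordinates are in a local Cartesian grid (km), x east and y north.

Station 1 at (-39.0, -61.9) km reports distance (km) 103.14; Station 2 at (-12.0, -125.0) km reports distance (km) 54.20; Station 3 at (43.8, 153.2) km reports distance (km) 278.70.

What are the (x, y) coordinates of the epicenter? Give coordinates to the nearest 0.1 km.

(42.2, -125.5)

Circle about each station: (x + 39.0)² + (y + 61.9)² = 103.14²; (x + 12.0)² + (y + 125.0)² = 54.20²; (x − 43.8)² + (y − 153.2)² = 278.70².
Subtracting the Station 1 equation from the Station 2 and Station 3 equations removes the quadratic terms:
54.0 x − 126.2 y = 18116.61
165.6 x + 430.2 y = -46999.76
Solving the 2×2 system: x ≈ 42.2, y ≈ -125.5 km.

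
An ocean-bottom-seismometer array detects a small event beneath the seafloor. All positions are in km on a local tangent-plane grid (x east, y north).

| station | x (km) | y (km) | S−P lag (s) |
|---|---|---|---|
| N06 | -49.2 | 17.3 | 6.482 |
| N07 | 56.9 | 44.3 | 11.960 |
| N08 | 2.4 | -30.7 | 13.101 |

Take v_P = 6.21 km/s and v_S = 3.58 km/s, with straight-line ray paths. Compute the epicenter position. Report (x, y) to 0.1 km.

Distance from S−P lag: d = Δt · v_P v_S / (v_P − v_S) = Δt · (6.21·3.58)/(6.21−3.58) ≈ 8.4532·Δt.
So d_N06 = 54.79, d_N07 = 101.10, d_N08 = 110.74 km.
Circle about each station: (x + 49.2)² + (y − 17.3)² = 54.79²; (x − 56.9)² + (y − 44.3)² = 101.10²; (x − 2.4)² + (y + 30.7)² = 110.74².
Subtracting the N06 equation from the N07 and N08 equations removes the quadratic terms:
212.2 x + 54.0 y = -4739.10
103.2 x − 96.0 y = -11033.08
Solving the 2×2 system: x ≈ -40.5, y ≈ 71.4 km.

-40.5 km east, 71.4 km north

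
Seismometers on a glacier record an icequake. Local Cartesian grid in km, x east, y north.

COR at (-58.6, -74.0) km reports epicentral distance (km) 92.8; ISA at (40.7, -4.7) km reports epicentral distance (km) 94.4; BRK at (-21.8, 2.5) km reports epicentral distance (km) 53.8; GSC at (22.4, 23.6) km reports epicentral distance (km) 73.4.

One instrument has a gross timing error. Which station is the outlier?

Solve using three stations at a time. Using COR, ISA, GSC (subtract circle equations pairwise → linear system) gives (x, y) ≈ (-50.8, 18.5).
Distances from that point to each station vs reported:
  COR: calculated 92.8 vs reported 92.8 → residual 0.0 km
  ISA: calculated 94.4 vs reported 94.4 → residual 0.0 km
  BRK: calculated 33.1 vs reported 53.8 → residual 20.7 km
  GSC: calculated 73.4 vs reported 73.4 → residual 0.0 km
COR, ISA, GSC are mutually consistent (residuals ≈ 0); BRK is off by 20.7 km.

BRK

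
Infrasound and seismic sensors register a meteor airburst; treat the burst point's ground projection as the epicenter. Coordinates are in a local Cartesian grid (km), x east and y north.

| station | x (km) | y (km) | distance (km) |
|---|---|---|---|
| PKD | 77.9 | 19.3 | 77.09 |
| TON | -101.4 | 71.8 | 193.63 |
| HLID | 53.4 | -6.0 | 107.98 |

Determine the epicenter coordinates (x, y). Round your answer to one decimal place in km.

x ≈ 90.8 km, y ≈ 95.3 km

Circle about each station: (x − 77.9)² + (y − 19.3)² = 77.09²; (x + 101.4)² + (y − 71.8)² = 193.63²; (x − 53.4)² + (y + 6.0)² = 107.98².
Subtracting pairs of circle equations eliminates x²+y² and gives linear equations (the radical axes):
-358.6 x + 105.0 y = -22553.41
-49.0 x − 50.6 y = -9270.15
Solving the 2×2 system: x ≈ 90.8, y ≈ 95.3 km.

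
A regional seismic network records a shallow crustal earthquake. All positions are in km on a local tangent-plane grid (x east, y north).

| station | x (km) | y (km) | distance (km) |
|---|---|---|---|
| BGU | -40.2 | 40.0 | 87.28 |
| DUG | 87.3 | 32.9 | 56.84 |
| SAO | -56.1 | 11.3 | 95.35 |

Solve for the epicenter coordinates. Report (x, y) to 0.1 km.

Circle about each station: (x + 40.2)² + (y − 40.0)² = 87.28²; (x − 87.3)² + (y − 32.9)² = 56.84²; (x + 56.1)² + (y − 11.3)² = 95.35².
Subtracting the BGU equation from the DUG and SAO equations removes the quadratic terms:
255.0 x − 14.2 y = 9874.67
-31.8 x − 57.4 y = -1414.96
Solving the 2×2 system: x ≈ 38.9, y ≈ 3.1 km.

38.9 km east, 3.1 km north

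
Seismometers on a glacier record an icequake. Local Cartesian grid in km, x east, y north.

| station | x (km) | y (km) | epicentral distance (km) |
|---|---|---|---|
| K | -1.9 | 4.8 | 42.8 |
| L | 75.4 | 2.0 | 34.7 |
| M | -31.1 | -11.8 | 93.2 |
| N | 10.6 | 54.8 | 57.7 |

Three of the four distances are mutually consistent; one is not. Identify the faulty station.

M

Solve using three stations at a time. Using K, L, N (subtract circle equations pairwise → linear system) gives (x, y) ≈ (40.9, 5.7).
Distances from that point to each station vs reported:
  K: calculated 42.8 vs reported 42.8 → residual 0.0 km
  L: calculated 34.7 vs reported 34.7 → residual 0.0 km
  M: calculated 74.1 vs reported 93.2 → residual 19.1 km
  N: calculated 57.7 vs reported 57.7 → residual 0.0 km
K, L, N are mutually consistent (residuals ≈ 0); M is off by 19.1 km.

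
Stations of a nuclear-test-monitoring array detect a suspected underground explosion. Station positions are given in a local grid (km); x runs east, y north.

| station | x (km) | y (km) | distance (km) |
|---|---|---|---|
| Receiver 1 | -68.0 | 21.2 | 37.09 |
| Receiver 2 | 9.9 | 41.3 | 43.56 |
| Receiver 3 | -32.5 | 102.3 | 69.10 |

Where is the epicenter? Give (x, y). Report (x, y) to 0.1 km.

Circle about each station: (x + 68.0)² + (y − 21.2)² = 37.09²; (x − 9.9)² + (y − 41.3)² = 43.56²; (x + 32.5)² + (y − 102.3)² = 69.10².
Subtracting pairs of circle equations eliminates x²+y² and gives linear equations (the radical axes):
155.8 x + 40.2 y = -3791.55
71.0 x + 162.2 y = 3048.96
Solving the 2×2 system: x ≈ -32.9, y ≈ 33.2 km.
Check against Receiver 1 (with the unrounded x, y): √((x + 68.0)²+(y − 21.2)²) = 37.09 ≈ 37.09 km. ✓

-32.9 km east, 33.2 km north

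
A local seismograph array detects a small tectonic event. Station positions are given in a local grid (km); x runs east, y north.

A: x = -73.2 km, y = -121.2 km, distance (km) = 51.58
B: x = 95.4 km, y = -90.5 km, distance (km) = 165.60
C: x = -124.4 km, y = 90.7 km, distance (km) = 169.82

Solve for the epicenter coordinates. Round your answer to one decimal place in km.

Circle about each station: (x + 73.2)² + (y + 121.2)² = 51.58²; (x − 95.4)² + (y + 90.5)² = 165.60²; (x + 124.4)² + (y − 90.7)² = 169.82².
Subtracting the A equation from the B and C equations removes the quadratic terms:
337.2 x + 61.4 y = -27519.13
-102.4 x + 423.8 y = -22524.17
Solving the 2×2 system: x ≈ -68.9, y ≈ -69.8 km.

x ≈ -68.9 km, y ≈ -69.8 km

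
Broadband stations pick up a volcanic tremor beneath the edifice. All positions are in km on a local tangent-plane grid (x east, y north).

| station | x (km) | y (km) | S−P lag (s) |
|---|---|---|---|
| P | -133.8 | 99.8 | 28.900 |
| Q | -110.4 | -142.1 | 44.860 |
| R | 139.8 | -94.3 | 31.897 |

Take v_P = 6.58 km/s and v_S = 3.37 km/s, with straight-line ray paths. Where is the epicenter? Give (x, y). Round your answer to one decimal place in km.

x ≈ 65.4 km, y ≈ 113.1 km

Distance from S−P lag: d = Δt · v_P v_S / (v_P − v_S) = Δt · (6.58·3.37)/(6.58−3.37) ≈ 6.9080·Δt.
So d_P = 199.64, d_Q = 309.89, d_R = 220.34 km.
Circle about each station: (x + 133.8)² + (y − 99.8)² = 199.64²; (x + 110.4)² + (y + 142.1)² = 309.89²; (x − 139.8)² + (y + 94.3)² = 220.34².
Subtracting pairs of circle equations eliminates x²+y² and gives linear equations (the radical axes):
46.8 x − 483.8 y = -51657.59
547.2 x − 388.2 y = -8119.54
Solving the 2×2 system: x ≈ 65.4, y ≈ 113.1 km.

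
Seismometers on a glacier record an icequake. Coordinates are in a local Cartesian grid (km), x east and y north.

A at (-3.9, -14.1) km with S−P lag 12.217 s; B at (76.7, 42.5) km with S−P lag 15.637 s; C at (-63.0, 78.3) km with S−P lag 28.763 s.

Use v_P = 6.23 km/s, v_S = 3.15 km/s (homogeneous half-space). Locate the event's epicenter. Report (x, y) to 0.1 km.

Distance from S−P lag: d = Δt · v_P v_S / (v_P − v_S) = Δt · (6.23·3.15)/(6.23−3.15) ≈ 6.3716·Δt.
So d_A = 77.84, d_B = 99.63, d_C = 183.27 km.
Circle about each station: (x + 3.9)² + (y + 14.1)² = 77.84²; (x − 76.7)² + (y − 42.5)² = 99.63²; (x + 63.0)² + (y − 78.3)² = 183.27².
Subtracting the A equation from the B and C equations removes the quadratic terms:
161.2 x + 113.2 y = 3608.05
-118.2 x + 184.8 y = -17642.96
Solving the 2×2 system: x ≈ 61.7, y ≈ -56.0 km.

61.7 km east, -56.0 km north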